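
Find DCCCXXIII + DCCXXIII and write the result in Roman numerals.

DCCCXXIII = 823
DCCXXIII = 723
823 + 723 = 1546

MDXLVI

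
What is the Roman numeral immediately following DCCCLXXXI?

DCCCLXXXI = 881, so the next integer is 881 + 1 = 882

DCCCLXXXII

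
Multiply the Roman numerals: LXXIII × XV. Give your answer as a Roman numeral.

LXXIII = 73
XV = 15
73 × 15 = 1095

MXCV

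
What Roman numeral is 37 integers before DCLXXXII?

DCLXXXII = 682
682 - 37 = 645

DCXLV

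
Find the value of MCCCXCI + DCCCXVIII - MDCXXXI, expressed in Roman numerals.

MCCCXCI = 1391, DCCCXVIII = 818, MDCXXXI = 1631
1391 + 818 = 2209
2209 - 1631 = 578

DLXXVIII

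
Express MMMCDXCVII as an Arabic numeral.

MMMCDXCVII: M=1000, M=1000, M=1000, CD=400, XC=90, V=5, I=1, I=1
1000 + 1000 + 1000 + 400 + 90 + 5 + 1 + 1 = 3497

3497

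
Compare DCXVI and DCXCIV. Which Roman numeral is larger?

DCXVI = 616
DCXCIV = 694
694 is larger

DCXCIV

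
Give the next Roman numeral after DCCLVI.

DCCLVI = 756, so the next integer is 756 + 1 = 757

DCCLVII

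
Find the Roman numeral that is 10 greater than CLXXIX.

CLXXIX = 179
179 + 10 = 189

CLXXXIX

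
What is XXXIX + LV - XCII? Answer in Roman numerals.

XXXIX = 39, LV = 55, XCII = 92
39 + 55 = 94
94 - 92 = 2

II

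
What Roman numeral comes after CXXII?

CXXII = 122; next is 123

CXXIII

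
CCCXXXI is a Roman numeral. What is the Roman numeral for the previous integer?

CCCXXXI = 331, so the previous integer is 331 - 1 = 330

CCCXXX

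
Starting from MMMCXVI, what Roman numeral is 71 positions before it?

MMMCXVI = 3116
3116 - 71 = 3045

MMMXLV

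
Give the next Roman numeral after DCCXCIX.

DCCXCIX = 799; next is 800

DCCC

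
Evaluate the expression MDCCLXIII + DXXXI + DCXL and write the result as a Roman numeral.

MDCCLXIII = 1763, DXXXI = 531, DCXL = 640
1763 + 531 = 2294
2294 + 640 = 2934

MMCMXXXIV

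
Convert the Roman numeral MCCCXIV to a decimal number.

MCCCXIV: M=1000, C=100, C=100, C=100, X=10, IV=4
1000 + 100 + 100 + 100 + 10 + 4 = 1314

1314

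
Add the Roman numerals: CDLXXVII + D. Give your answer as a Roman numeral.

CDLXXVII = 477
D = 500
477 + 500 = 977

CMLXXVII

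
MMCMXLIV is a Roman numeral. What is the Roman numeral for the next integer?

MMCMXLIV = 2944; next is 2945

MMCMXLV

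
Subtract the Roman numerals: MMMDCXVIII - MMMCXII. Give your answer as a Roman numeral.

MMMDCXVIII = 3618
MMMCXII = 3112
3618 - 3112 = 506

DVI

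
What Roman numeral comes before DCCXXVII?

DCCXXVII = 727, so the previous integer is 727 - 1 = 726

DCCXXVI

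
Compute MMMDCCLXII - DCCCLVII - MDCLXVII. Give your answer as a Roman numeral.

MMMDCCLXII = 3762, DCCCLVII = 857, MDCLXVII = 1667
3762 - 857 = 2905
2905 - 1667 = 1238

MCCXXXVIII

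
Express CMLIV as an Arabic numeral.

CMLIV: CM=900, L=50, IV=4
900 + 50 + 4 = 954

954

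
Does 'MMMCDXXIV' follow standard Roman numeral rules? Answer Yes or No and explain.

'MMMCDXXIV': Check the rules: uses only the symbols I, V, X, L, C, D, M; no symbol is repeated more than three times in a row; V, L and D each appear at most once; the only places a smaller symbol precedes a larger one are the allowed subtractive pairs CD, IV, the symbol right after such a pair (if any) is smaller than the pair's first symbol, and otherwise the values never increase from left to right. Value: M (1000) + M (1000) + M (1000) + CD (400) + X (10) + X (10) + IV (4) = 3424. So it is a valid standard Roman numeral.

Yes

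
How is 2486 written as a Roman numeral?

Convert 2486 to Roman numerals:
  2486 contains 2×1000 (MM)
  486 contains 1×400 (CD)
  86 contains 1×50 (L)
  36 contains 3×10 (XXX)
  6 contains 1×5 (V)
  1 contains 1×1 (I)

MMCDLXXXVI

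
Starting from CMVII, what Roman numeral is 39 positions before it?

CMVII = 907
907 - 39 = 868

DCCCLXVIII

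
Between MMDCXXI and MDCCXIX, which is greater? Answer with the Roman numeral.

MMDCXXI = 2621
MDCCXIX = 1719
2621 is larger

MMDCXXI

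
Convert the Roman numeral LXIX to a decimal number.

LXIX: L=50, X=10, IX=9
50 + 10 + 9 = 69

69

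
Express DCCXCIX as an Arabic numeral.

DCCXCIX: D=500, C=100, C=100, XC=90, IX=9
500 + 100 + 100 + 90 + 9 = 799

799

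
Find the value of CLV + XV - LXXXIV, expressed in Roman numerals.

CLV = 155, XV = 15, LXXXIV = 84
155 + 15 = 170
170 - 84 = 86

LXXXVI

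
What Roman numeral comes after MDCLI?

MDCLI = 1651, so the next integer is 1651 + 1 = 1652

MDCLII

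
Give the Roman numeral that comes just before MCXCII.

MCXCII = 1192, so the previous integer is 1192 - 1 = 1191

MCXCI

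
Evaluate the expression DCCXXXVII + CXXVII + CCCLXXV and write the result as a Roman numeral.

DCCXXXVII = 737, CXXVII = 127, CCCLXXV = 375
737 + 127 = 864
864 + 375 = 1239

MCCXXXIX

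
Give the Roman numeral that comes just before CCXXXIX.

CCXXXIX = 239; previous is 238

CCXXXVIII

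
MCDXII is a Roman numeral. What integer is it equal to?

MCDXII: M=1000, CD=400, X=10, I=1, I=1
1000 + 400 + 10 + 1 + 1 = 1412

1412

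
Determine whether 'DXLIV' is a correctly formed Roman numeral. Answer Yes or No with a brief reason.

'DXLIV': Check the rules: uses only the symbols I, V, X, L, C, D, M; no symbol is repeated more than three times in a row; V, L and D each appear at most once; the only places a smaller symbol precedes a larger one are the allowed subtractive pairs XL, IV, the symbol right after such a pair (if any) is smaller than the pair's first symbol, and otherwise the values never increase from left to right. Value: D (500) + XL (40) + IV (4) = 544. So it is a valid standard Roman numeral.

Yes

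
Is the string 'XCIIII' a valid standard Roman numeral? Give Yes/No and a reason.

'XCIIII': More than 3 consecutive I's

No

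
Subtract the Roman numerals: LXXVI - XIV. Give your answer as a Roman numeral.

LXXVI = 76
XIV = 14
76 - 14 = 62

LXII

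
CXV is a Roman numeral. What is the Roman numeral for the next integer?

CXV = 115; next is 116

CXVI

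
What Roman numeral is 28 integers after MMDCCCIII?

MMDCCCIII = 2803
2803 + 28 = 2831

MMDCCCXXXI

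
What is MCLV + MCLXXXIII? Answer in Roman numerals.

MCLV = 1155
MCLXXXIII = 1183
1155 + 1183 = 2338

MMCCCXXXVIII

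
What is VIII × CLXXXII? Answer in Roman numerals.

VIII = 8
CLXXXII = 182
8 × 182 = 1456

MCDLVI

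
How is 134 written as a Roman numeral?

Convert 134 to Roman numerals:
  134 contains 1×100 (C)
  34 contains 3×10 (XXX)
  4 contains 1×4 (IV)

CXXXIV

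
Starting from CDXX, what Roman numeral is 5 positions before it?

CDXX = 420
420 - 5 = 415

CDXV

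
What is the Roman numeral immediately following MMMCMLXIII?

MMMCMLXIII = 3963; next is 3964

MMMCMLXIV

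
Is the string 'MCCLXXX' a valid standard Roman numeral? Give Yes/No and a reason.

'MCCLXXX': Check the rules: uses only the symbols I, V, X, L, C, D, M; no symbol is repeated more than three times in a row; V, L and D each appear at most once; no smaller symbol precedes a larger one (values never increase from left to right). Value: M (1000) + C (100) + C (100) + L (50) + X (10) + X (10) + X (10) = 1280. So it is a valid standard Roman numeral.

Yes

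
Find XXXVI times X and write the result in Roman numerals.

XXXVI = 36
X = 10
36 × 10 = 360

CCCLX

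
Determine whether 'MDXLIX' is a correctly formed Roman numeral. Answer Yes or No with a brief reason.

'MDXLIX': Check the rules: uses only the symbols I, V, X, L, C, D, M; no symbol is repeated more than three times in a row; V, L and D each appear at most once; the only places a smaller symbol precedes a larger one are the allowed subtractive pairs XL, IX, the symbol right after such a pair (if any) is smaller than the pair's first symbol, and otherwise the values never increase from left to right. Value: M (1000) + D (500) + XL (40) + IX (9) = 1549. So it is a valid standard Roman numeral.

Yes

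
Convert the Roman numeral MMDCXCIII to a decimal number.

MMDCXCIII: M=1000, M=1000, D=500, C=100, XC=90, I=1, I=1, I=1
1000 + 1000 + 500 + 100 + 90 + 1 + 1 + 1 = 2693

2693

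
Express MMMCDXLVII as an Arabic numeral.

MMMCDXLVII: M=1000, M=1000, M=1000, CD=400, XL=40, V=5, I=1, I=1
1000 + 1000 + 1000 + 400 + 40 + 5 + 1 + 1 = 3447

3447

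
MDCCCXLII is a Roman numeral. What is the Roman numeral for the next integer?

MDCCCXLII = 1842, so the next integer is 1842 + 1 = 1843

MDCCCXLIII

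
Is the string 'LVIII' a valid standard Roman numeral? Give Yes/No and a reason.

'LVIII': Check the rules: uses only the symbols I, V, X, L, C, D, M; no symbol is repeated more than three times in a row; V, L and D each appear at most once; no smaller symbol precedes a larger one (values never increase from left to right). Value: L (50) + V (5) + I (1) + I (1) + I (1) = 58. So it is a valid standard Roman numeral.

Yes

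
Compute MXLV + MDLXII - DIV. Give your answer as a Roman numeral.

MXLV = 1045, MDLXII = 1562, DIV = 504
1045 + 1562 = 2607
2607 - 504 = 2103

MMCIII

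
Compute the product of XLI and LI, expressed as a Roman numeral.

XLI = 41
LI = 51
41 × 51 = 2091

MMXCI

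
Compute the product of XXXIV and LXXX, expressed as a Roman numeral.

XXXIV = 34
LXXX = 80
34 × 80 = 2720

MMDCCXX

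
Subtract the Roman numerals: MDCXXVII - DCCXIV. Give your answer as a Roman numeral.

MDCXXVII = 1627
DCCXIV = 714
1627 - 714 = 913

CMXIII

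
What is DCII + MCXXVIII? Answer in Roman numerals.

DCII = 602
MCXXVIII = 1128
602 + 1128 = 1730

MDCCXXX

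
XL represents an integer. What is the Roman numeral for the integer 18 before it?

XL = 40
40 - 18 = 22

XXII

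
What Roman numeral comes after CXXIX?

CXXIX = 129, so the next integer is 129 + 1 = 130

CXXX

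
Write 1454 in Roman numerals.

Convert 1454 to Roman numerals:
  1454 contains 1×1000 (M)
  454 contains 1×400 (CD)
  54 contains 1×50 (L)
  4 contains 1×4 (IV)

MCDLIV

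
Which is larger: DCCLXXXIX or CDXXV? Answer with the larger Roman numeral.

DCCLXXXIX = 789
CDXXV = 425
789 is larger

DCCLXXXIX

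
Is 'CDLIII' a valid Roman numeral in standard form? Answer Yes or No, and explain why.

'CDLIII': Check the rules: uses only the symbols I, V, X, L, C, D, M; no symbol is repeated more than three times in a row; V, L and D each appear at most once; the only place a smaller symbol precedes a larger one is the allowed subtractive pair CD, the symbol right after such a pair (if any) is smaller than the pair's first symbol, and otherwise the values never increase from left to right. Value: CD (400) + L (50) + I (1) + I (1) + I (1) = 453. So it is a valid standard Roman numeral.

Yes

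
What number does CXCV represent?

CXCV: C=100, XC=90, V=5
100 + 90 + 5 = 195

195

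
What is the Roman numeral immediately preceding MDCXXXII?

MDCXXXII = 1632; previous is 1631

MDCXXXI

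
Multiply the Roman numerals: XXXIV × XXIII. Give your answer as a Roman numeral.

XXXIV = 34
XXIII = 23
34 × 23 = 782

DCCLXXXII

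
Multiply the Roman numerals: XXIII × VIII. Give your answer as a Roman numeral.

XXIII = 23
VIII = 8
23 × 8 = 184

CLXXXIV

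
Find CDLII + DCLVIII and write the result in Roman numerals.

CDLII = 452
DCLVIII = 658
452 + 658 = 1110

MCX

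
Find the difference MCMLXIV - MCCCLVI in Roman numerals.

MCMLXIV = 1964
MCCCLVI = 1356
1964 - 1356 = 608

DCVIII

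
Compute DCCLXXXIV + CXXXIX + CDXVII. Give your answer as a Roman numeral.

DCCLXXXIV = 784, CXXXIX = 139, CDXVII = 417
784 + 139 = 923
923 + 417 = 1340

MCCCXL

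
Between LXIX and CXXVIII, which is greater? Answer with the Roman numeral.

LXIX = 69
CXXVIII = 128
128 is larger

CXXVIII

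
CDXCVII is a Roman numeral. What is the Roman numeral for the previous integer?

CDXCVII = 497, so the previous integer is 497 - 1 = 496

CDXCVI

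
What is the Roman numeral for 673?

Convert 673 to Roman numerals:
  673 contains 1×500 (D)
  173 contains 1×100 (C)
  73 contains 1×50 (L)
  23 contains 2×10 (XX)
  3 contains 3×1 (III)

DCLXXIII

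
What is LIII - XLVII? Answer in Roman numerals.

LIII = 53
XLVII = 47
53 - 47 = 6

VI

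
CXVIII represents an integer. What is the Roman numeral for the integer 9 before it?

CXVIII = 118
118 - 9 = 109

CIX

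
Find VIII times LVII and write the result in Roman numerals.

VIII = 8
LVII = 57
8 × 57 = 456

CDLVI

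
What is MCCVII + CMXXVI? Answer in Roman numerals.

MCCVII = 1207
CMXXVI = 926
1207 + 926 = 2133

MMCXXXIII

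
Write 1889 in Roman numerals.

Convert 1889 to Roman numerals:
  1889 contains 1×1000 (M)
  889 contains 1×500 (D)
  389 contains 3×100 (CCC)
  89 contains 1×50 (L)
  39 contains 3×10 (XXX)
  9 contains 1×9 (IX)

MDCCCLXXXIX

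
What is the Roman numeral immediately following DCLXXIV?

DCLXXIV = 674, so the next integer is 674 + 1 = 675

DCLXXV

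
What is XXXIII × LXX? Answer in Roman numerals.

XXXIII = 33
LXX = 70
33 × 70 = 2310

MMCCCX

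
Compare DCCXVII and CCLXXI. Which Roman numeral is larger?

DCCXVII = 717
CCLXXI = 271
717 is larger

DCCXVII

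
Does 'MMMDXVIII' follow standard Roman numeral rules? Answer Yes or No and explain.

'MMMDXVIII': Check the rules: uses only the symbols I, V, X, L, C, D, M; no symbol is repeated more than three times in a row; V, L and D each appear at most once; no smaller symbol precedes a larger one (values never increase from left to right). Value: M (1000) + M (1000) + M (1000) + D (500) + X (10) + V (5) + I (1) + I (1) + I (1) = 3518. So it is a valid standard Roman numeral.

Yes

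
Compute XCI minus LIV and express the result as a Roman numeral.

XCI = 91
LIV = 54
91 - 54 = 37

XXXVII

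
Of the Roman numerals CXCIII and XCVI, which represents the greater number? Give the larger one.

CXCIII = 193
XCVI = 96
193 is larger

CXCIII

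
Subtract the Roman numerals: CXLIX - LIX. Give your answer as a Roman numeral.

CXLIX = 149
LIX = 59
149 - 59 = 90

XC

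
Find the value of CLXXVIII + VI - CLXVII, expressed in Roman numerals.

CLXXVIII = 178, VI = 6, CLXVII = 167
178 + 6 = 184
184 - 167 = 17

XVII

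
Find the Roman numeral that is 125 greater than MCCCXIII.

MCCCXIII = 1313
1313 + 125 = 1438

MCDXXXVIII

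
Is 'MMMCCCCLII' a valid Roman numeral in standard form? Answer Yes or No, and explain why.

'MMMCCCCLII': More than 3 consecutive C's

No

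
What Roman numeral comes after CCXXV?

CCXXV = 225; next is 226

CCXXVI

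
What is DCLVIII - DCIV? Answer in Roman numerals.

DCLVIII = 658
DCIV = 604
658 - 604 = 54

LIV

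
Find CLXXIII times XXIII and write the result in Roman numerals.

CLXXIII = 173
XXIII = 23
173 × 23 = 3979

MMMCMLXXIX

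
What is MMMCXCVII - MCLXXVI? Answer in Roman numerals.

MMMCXCVII = 3197
MCLXXVI = 1176
3197 - 1176 = 2021

MMXXI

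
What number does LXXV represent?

LXXV: L=50, X=10, X=10, V=5
50 + 10 + 10 + 5 = 75

75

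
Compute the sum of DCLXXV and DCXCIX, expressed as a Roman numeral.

DCLXXV = 675
DCXCIX = 699
675 + 699 = 1374

MCCCLXXIV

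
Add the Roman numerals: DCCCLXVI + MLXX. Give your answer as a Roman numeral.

DCCCLXVI = 866
MLXX = 1070
866 + 1070 = 1936

MCMXXXVI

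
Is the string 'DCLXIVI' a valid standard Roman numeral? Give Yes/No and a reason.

'DCLXIVI': I cannot come right after the subtractive pair IV: once I is subtracted in IV, the next symbol must be smaller than I

No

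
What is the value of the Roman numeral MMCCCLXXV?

MMCCCLXXV: M=1000, M=1000, C=100, C=100, C=100, L=50, X=10, X=10, V=5
1000 + 1000 + 100 + 100 + 100 + 50 + 10 + 10 + 5 = 2375

2375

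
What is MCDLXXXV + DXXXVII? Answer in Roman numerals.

MCDLXXXV = 1485
DXXXVII = 537
1485 + 537 = 2022

MMXXII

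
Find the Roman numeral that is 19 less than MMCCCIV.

MMCCCIV = 2304
2304 - 19 = 2285

MMCCLXXXV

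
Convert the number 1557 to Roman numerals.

Convert 1557 to Roman numerals:
  1557 contains 1×1000 (M)
  557 contains 1×500 (D)
  57 contains 1×50 (L)
  7 contains 1×5 (V)
  2 contains 2×1 (II)

MDLVII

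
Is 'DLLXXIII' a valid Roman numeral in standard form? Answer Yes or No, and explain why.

'DLLXXIII': L should not appear more than once

No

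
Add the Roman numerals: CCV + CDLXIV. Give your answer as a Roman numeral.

CCV = 205
CDLXIV = 464
205 + 464 = 669

DCLXIX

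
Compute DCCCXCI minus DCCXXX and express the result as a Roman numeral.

DCCCXCI = 891
DCCXXX = 730
891 - 730 = 161

CLXI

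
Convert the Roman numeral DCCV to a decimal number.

DCCV: D=500, C=100, C=100, V=5
500 + 100 + 100 + 5 = 705

705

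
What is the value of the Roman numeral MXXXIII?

MXXXIII: M=1000, X=10, X=10, X=10, I=1, I=1, I=1
1000 + 10 + 10 + 10 + 1 + 1 + 1 = 1033

1033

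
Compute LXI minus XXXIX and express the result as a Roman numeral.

LXI = 61
XXXIX = 39
61 - 39 = 22

XXII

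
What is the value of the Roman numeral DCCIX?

DCCIX: D=500, C=100, C=100, IX=9
500 + 100 + 100 + 9 = 709

709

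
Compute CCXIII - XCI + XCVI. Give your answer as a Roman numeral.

CCXIII = 213, XCI = 91, XCVI = 96
213 - 91 = 122
122 + 96 = 218

CCXVIII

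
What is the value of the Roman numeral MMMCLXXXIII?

MMMCLXXXIII: M=1000, M=1000, M=1000, C=100, L=50, X=10, X=10, X=10, I=1, I=1, I=1
1000 + 1000 + 1000 + 100 + 50 + 10 + 10 + 10 + 1 + 1 + 1 = 3183

3183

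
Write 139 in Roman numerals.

Convert 139 to Roman numerals:
  139 contains 1×100 (C)
  39 contains 3×10 (XXX)
  9 contains 1×9 (IX)

CXXXIX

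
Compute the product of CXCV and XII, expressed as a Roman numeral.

CXCV = 195
XII = 12
195 × 12 = 2340

MMCCCXL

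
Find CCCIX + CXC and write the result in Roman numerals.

CCCIX = 309
CXC = 190
309 + 190 = 499

CDXCIX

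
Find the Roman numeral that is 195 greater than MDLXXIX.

MDLXXIX = 1579
1579 + 195 = 1774

MDCCLXXIV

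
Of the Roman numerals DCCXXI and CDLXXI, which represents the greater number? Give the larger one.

DCCXXI = 721
CDLXXI = 471
721 is larger

DCCXXI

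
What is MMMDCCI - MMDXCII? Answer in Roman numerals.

MMMDCCI = 3701
MMDXCII = 2592
3701 - 2592 = 1109

MCIX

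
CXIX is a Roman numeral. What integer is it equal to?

CXIX: C=100, X=10, IX=9
100 + 10 + 9 = 119

119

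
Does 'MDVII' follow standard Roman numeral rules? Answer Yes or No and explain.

'MDVII': Check the rules: uses only the symbols I, V, X, L, C, D, M; no symbol is repeated more than three times in a row; V, L and D each appear at most once; no smaller symbol precedes a larger one (values never increase from left to right). Value: M (1000) + D (500) + V (5) + I (1) + I (1) = 1507. So it is a valid standard Roman numeral.

Yes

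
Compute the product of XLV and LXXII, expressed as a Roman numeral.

XLV = 45
LXXII = 72
45 × 72 = 3240

MMMCCXL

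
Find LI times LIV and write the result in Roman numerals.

LI = 51
LIV = 54
51 × 54 = 2754

MMDCCLIV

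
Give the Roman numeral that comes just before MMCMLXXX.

MMCMLXXX = 2980; previous is 2979

MMCMLXXIX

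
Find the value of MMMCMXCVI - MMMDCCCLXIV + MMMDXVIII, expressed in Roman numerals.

MMMCMXCVI = 3996, MMMDCCCLXIV = 3864, MMMDXVIII = 3518
3996 - 3864 = 132
132 + 3518 = 3650

MMMDCL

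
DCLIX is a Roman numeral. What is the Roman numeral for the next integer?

DCLIX = 659, so the next integer is 659 + 1 = 660

DCLX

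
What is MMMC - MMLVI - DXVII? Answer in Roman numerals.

MMMC = 3100, MMLVI = 2056, DXVII = 517
3100 - 2056 = 1044
1044 - 517 = 527

DXXVII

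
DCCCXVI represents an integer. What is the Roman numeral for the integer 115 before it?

DCCCXVI = 816
816 - 115 = 701

DCCI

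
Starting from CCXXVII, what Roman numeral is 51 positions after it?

CCXXVII = 227
227 + 51 = 278

CCLXXVIII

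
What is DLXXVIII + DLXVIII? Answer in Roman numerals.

DLXXVIII = 578
DLXVIII = 568
578 + 568 = 1146

MCXLVI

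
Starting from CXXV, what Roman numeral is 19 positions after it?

CXXV = 125
125 + 19 = 144

CXLIV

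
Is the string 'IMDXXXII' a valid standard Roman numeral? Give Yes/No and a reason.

'IMDXXXII': Invalid subtractive combination: IM

No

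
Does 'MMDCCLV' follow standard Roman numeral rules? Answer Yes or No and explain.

'MMDCCLV': Check the rules: uses only the symbols I, V, X, L, C, D, M; no symbol is repeated more than three times in a row; V, L and D each appear at most once; no smaller symbol precedes a larger one (values never increase from left to right). Value: M (1000) + M (1000) + D (500) + C (100) + C (100) + L (50) + V (5) = 2755. So it is a valid standard Roman numeral.

Yes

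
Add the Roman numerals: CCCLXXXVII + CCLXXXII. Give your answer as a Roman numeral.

CCCLXXXVII = 387
CCLXXXII = 282
387 + 282 = 669

DCLXIX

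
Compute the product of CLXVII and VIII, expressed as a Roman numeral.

CLXVII = 167
VIII = 8
167 × 8 = 1336

MCCCXXXVI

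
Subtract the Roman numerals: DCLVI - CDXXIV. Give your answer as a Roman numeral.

DCLVI = 656
CDXXIV = 424
656 - 424 = 232

CCXXXII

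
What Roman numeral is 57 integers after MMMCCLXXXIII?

MMMCCLXXXIII = 3283
3283 + 57 = 3340

MMMCCCXL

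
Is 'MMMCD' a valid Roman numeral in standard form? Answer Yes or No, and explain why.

'MMMCD': Check the rules: uses only the symbols I, V, X, L, C, D, M; no symbol is repeated more than three times in a row; V, L and D each appear at most once; the only place a smaller symbol precedes a larger one is the allowed subtractive pair CD, the symbol right after such a pair (if any) is smaller than the pair's first symbol, and otherwise the values never increase from left to right. Value: M (1000) + M (1000) + M (1000) + CD (400) = 3400. So it is a valid standard Roman numeral.

Yes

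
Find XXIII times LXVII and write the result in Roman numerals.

XXIII = 23
LXVII = 67
23 × 67 = 1541

MDXLI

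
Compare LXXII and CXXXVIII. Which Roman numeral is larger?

LXXII = 72
CXXXVIII = 138
138 is larger

CXXXVIII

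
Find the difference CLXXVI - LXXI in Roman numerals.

CLXXVI = 176
LXXI = 71
176 - 71 = 105

CV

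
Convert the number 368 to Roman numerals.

Convert 368 to Roman numerals:
  368 contains 3×100 (CCC)
  68 contains 1×50 (L)
  18 contains 1×10 (X)
  8 contains 1×5 (V)
  3 contains 3×1 (III)

CCCLXVIII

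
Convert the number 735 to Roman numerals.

Convert 735 to Roman numerals:
  735 contains 1×500 (D)
  235 contains 2×100 (CC)
  35 contains 3×10 (XXX)
  5 contains 1×5 (V)

DCCXXXV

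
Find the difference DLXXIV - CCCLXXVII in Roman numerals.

DLXXIV = 574
CCCLXXVII = 377
574 - 377 = 197

CXCVII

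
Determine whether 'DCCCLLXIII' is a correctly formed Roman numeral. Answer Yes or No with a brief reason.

'DCCCLLXIII': L should not appear more than once

No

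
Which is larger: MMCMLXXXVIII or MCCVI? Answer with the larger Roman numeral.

MMCMLXXXVIII = 2988
MCCVI = 1206
2988 is larger

MMCMLXXXVIII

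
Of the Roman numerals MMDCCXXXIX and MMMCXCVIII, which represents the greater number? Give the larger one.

MMDCCXXXIX = 2739
MMMCXCVIII = 3198
3198 is larger

MMMCXCVIII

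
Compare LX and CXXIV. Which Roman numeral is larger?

LX = 60
CXXIV = 124
124 is larger

CXXIV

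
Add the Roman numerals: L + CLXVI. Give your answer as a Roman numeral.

L = 50
CLXVI = 166
50 + 166 = 216

CCXVI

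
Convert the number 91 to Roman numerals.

Convert 91 to Roman numerals:
  91 contains 1×90 (XC)
  1 contains 1×1 (I)

XCI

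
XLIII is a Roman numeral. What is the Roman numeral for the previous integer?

XLIII = 43, so the previous integer is 43 - 1 = 42

XLII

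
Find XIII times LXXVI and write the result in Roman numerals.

XIII = 13
LXXVI = 76
13 × 76 = 988

CMLXXXVIII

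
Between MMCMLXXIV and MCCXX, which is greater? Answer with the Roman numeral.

MMCMLXXIV = 2974
MCCXX = 1220
2974 is larger

MMCMLXXIV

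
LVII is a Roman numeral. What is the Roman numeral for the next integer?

LVII = 57, so the next integer is 57 + 1 = 58

LVIII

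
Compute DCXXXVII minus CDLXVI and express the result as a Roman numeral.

DCXXXVII = 637
CDLXVI = 466
637 - 466 = 171

CLXXI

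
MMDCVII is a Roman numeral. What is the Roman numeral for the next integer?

MMDCVII = 2607; next is 2608

MMDCVIII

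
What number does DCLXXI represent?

DCLXXI: D=500, C=100, L=50, X=10, X=10, I=1
500 + 100 + 50 + 10 + 10 + 1 = 671

671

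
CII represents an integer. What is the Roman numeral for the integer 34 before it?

CII = 102
102 - 34 = 68

LXVIII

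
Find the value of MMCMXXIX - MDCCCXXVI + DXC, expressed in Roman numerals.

MMCMXXIX = 2929, MDCCCXXVI = 1826, DXC = 590
2929 - 1826 = 1103
1103 + 590 = 1693

MDCXCIII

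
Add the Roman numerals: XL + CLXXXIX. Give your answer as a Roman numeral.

XL = 40
CLXXXIX = 189
40 + 189 = 229

CCXXIX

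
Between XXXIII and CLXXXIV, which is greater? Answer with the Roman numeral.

XXXIII = 33
CLXXXIV = 184
184 is larger

CLXXXIV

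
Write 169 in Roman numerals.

Convert 169 to Roman numerals:
  169 contains 1×100 (C)
  69 contains 1×50 (L)
  19 contains 1×10 (X)
  9 contains 1×9 (IX)

CLXIX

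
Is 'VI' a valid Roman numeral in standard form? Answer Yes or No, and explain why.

'VI': Check the rules: uses only the symbols I, V, X, L, C, D, M; no symbol is repeated more than three times in a row; V, L and D each appear at most once; no smaller symbol precedes a larger one (values never increase from left to right). Value: V (5) + I (1) = 6. So it is a valid standard Roman numeral.

Yes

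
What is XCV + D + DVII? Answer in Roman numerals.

XCV = 95, D = 500, DVII = 507
95 + 500 = 595
595 + 507 = 1102

MCII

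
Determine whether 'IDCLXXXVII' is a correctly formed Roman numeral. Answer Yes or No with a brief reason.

'IDCLXXXVII': Invalid subtractive combination: ID

No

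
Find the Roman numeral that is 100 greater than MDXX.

MDXX = 1520
1520 + 100 = 1620

MDCXX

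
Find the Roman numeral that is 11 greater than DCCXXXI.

DCCXXXI = 731
731 + 11 = 742

DCCXLII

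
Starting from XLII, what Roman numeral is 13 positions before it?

XLII = 42
42 - 13 = 29

XXIX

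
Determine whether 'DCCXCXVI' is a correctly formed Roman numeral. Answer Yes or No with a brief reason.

'DCCXCXVI': X cannot come right after the subtractive pair XC: once X is subtracted in XC, the next symbol must be smaller than X

No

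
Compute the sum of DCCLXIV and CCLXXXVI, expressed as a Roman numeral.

DCCLXIV = 764
CCLXXXVI = 286
764 + 286 = 1050

ML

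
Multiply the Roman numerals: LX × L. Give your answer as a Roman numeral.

LX = 60
L = 50
60 × 50 = 3000

MMM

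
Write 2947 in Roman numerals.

Convert 2947 to Roman numerals:
  2947 contains 2×1000 (MM)
  947 contains 1×900 (CM)
  47 contains 1×40 (XL)
  7 contains 1×5 (V)
  2 contains 2×1 (II)

MMCMXLVII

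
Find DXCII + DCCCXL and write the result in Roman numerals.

DXCII = 592
DCCCXL = 840
592 + 840 = 1432

MCDXXXII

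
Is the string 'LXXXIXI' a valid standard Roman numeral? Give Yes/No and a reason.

'LXXXIXI': I cannot come right after the subtractive pair IX: once I is subtracted in IX, the next symbol must be smaller than I

No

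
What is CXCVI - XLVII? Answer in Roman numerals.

CXCVI = 196
XLVII = 47
196 - 47 = 149

CXLIX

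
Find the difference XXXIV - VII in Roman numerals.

XXXIV = 34
VII = 7
34 - 7 = 27

XXVII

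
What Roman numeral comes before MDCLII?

MDCLII = 1652; previous is 1651

MDCLI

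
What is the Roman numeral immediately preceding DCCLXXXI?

DCCLXXXI = 781; previous is 780

DCCLXXX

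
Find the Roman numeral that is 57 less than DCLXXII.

DCLXXII = 672
672 - 57 = 615

DCXV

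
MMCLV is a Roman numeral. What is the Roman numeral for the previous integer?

MMCLV = 2155; previous is 2154

MMCLIV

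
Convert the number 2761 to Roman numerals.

Convert 2761 to Roman numerals:
  2761 contains 2×1000 (MM)
  761 contains 1×500 (D)
  261 contains 2×100 (CC)
  61 contains 1×50 (L)
  11 contains 1×10 (X)
  1 contains 1×1 (I)

MMDCCLXI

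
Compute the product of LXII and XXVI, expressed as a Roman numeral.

LXII = 62
XXVI = 26
62 × 26 = 1612

MDCXII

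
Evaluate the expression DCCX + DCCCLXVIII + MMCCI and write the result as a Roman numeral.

DCCX = 710, DCCCLXVIII = 868, MMCCI = 2201
710 + 868 = 1578
1578 + 2201 = 3779

MMMDCCLXXIX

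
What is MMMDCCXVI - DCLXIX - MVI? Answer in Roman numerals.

MMMDCCXVI = 3716, DCLXIX = 669, MVI = 1006
3716 - 669 = 3047
3047 - 1006 = 2041

MMXLI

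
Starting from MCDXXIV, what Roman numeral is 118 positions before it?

MCDXXIV = 1424
1424 - 118 = 1306

MCCCVI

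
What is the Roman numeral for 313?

Convert 313 to Roman numerals:
  313 contains 3×100 (CCC)
  13 contains 1×10 (X)
  3 contains 3×1 (III)

CCCXIII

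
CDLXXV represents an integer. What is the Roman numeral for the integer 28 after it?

CDLXXV = 475
475 + 28 = 503

DIII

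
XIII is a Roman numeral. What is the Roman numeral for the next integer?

XIII = 13, so the next integer is 13 + 1 = 14

XIV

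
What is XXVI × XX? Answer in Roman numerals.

XXVI = 26
XX = 20
26 × 20 = 520

DXX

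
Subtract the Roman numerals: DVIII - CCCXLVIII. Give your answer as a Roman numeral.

DVIII = 508
CCCXLVIII = 348
508 - 348 = 160

CLX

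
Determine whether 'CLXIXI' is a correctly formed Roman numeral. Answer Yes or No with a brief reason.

'CLXIXI': I cannot come right after the subtractive pair IX: once I is subtracted in IX, the next symbol must be smaller than I

No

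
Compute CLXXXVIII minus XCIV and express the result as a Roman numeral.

CLXXXVIII = 188
XCIV = 94
188 - 94 = 94

XCIV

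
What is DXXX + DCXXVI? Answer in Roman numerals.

DXXX = 530
DCXXVI = 626
530 + 626 = 1156

MCLVI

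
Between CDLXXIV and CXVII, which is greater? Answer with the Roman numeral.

CDLXXIV = 474
CXVII = 117
474 is larger

CDLXXIV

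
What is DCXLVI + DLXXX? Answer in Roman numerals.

DCXLVI = 646
DLXXX = 580
646 + 580 = 1226

MCCXXVI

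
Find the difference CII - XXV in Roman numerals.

CII = 102
XXV = 25
102 - 25 = 77

LXXVII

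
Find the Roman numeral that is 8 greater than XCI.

XCI = 91
91 + 8 = 99

XCIX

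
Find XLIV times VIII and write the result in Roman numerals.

XLIV = 44
VIII = 8
44 × 8 = 352

CCCLII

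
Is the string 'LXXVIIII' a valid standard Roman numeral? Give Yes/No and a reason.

'LXXVIIII': More than 3 consecutive I's

No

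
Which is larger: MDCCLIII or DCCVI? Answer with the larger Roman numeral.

MDCCLIII = 1753
DCCVI = 706
1753 is larger

MDCCLIII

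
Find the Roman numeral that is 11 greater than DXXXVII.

DXXXVII = 537
537 + 11 = 548

DXLVIII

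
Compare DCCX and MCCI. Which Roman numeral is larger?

DCCX = 710
MCCI = 1201
1201 is larger

MCCI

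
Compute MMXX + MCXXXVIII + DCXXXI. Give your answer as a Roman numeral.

MMXX = 2020, MCXXXVIII = 1138, DCXXXI = 631
2020 + 1138 = 3158
3158 + 631 = 3789

MMMDCCLXXXIX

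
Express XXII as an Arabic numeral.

XXII: X=10, X=10, I=1, I=1
10 + 10 + 1 + 1 = 22

22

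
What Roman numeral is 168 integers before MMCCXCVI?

MMCCXCVI = 2296
2296 - 168 = 2128

MMCXXVIII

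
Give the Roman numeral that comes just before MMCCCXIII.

MMCCCXIII = 2313; previous is 2312

MMCCCXII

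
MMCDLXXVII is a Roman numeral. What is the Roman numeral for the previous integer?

MMCDLXXVII = 2477; previous is 2476

MMCDLXXVI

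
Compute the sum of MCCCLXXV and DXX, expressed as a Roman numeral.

MCCCLXXV = 1375
DXX = 520
1375 + 520 = 1895

MDCCCXCV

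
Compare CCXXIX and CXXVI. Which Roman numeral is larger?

CCXXIX = 229
CXXVI = 126
229 is larger

CCXXIX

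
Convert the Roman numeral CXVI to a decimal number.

CXVI: C=100, X=10, V=5, I=1
100 + 10 + 5 + 1 = 116

116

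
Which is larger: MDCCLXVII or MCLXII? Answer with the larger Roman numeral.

MDCCLXVII = 1767
MCLXII = 1162
1767 is larger

MDCCLXVII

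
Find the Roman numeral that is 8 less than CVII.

CVII = 107
107 - 8 = 99

XCIX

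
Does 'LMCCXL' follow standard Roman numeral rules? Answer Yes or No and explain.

'LMCCXL': L should not appear more than once

No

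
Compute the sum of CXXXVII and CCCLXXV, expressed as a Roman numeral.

CXXXVII = 137
CCCLXXV = 375
137 + 375 = 512

DXII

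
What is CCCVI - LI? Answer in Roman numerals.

CCCVI = 306
LI = 51
306 - 51 = 255

CCLV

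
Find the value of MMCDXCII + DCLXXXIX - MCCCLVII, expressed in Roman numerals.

MMCDXCII = 2492, DCLXXXIX = 689, MCCCLVII = 1357
2492 + 689 = 3181
3181 - 1357 = 1824

MDCCCXXIV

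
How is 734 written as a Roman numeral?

Convert 734 to Roman numerals:
  734 contains 1×500 (D)
  234 contains 2×100 (CC)
  34 contains 3×10 (XXX)
  4 contains 1×4 (IV)

DCCXXXIV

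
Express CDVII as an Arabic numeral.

CDVII: CD=400, V=5, I=1, I=1
400 + 5 + 1 + 1 = 407

407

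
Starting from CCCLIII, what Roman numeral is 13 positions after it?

CCCLIII = 353
353 + 13 = 366

CCCLXVI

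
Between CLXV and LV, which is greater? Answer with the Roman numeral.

CLXV = 165
LV = 55
165 is larger

CLXV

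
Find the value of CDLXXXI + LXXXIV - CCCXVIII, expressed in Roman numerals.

CDLXXXI = 481, LXXXIV = 84, CCCXVIII = 318
481 + 84 = 565
565 - 318 = 247

CCXLVII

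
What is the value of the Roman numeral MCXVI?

MCXVI: M=1000, C=100, X=10, V=5, I=1
1000 + 100 + 10 + 5 + 1 = 1116

1116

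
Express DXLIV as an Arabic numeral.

DXLIV: D=500, XL=40, IV=4
500 + 40 + 4 = 544

544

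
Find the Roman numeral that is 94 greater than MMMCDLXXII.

MMMCDLXXII = 3472
3472 + 94 = 3566

MMMDLXVI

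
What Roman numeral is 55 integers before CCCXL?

CCCXL = 340
340 - 55 = 285

CCLXXXV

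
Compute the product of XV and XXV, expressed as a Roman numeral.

XV = 15
XXV = 25
15 × 25 = 375

CCCLXXV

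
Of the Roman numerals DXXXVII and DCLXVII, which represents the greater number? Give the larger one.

DXXXVII = 537
DCLXVII = 667
667 is larger

DCLXVII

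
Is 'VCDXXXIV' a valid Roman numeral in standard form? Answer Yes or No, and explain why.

'VCDXXXIV': V should not appear more than once

No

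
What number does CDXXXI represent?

CDXXXI: CD=400, X=10, X=10, X=10, I=1
400 + 10 + 10 + 10 + 1 = 431

431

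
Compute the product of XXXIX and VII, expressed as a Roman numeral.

XXXIX = 39
VII = 7
39 × 7 = 273

CCLXXIII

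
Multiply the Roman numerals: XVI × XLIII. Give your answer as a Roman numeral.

XVI = 16
XLIII = 43
16 × 43 = 688

DCLXXXVIII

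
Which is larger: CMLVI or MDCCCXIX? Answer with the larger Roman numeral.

CMLVI = 956
MDCCCXIX = 1819
1819 is larger

MDCCCXIX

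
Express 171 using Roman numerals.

Convert 171 to Roman numerals:
  171 contains 1×100 (C)
  71 contains 1×50 (L)
  21 contains 2×10 (XX)
  1 contains 1×1 (I)

CLXXI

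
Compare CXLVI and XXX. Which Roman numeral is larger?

CXLVI = 146
XXX = 30
146 is larger

CXLVI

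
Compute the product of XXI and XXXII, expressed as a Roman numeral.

XXI = 21
XXXII = 32
21 × 32 = 672

DCLXXII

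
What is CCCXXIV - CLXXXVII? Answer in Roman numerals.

CCCXXIV = 324
CLXXXVII = 187
324 - 187 = 137

CXXXVII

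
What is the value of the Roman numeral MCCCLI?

MCCCLI: M=1000, C=100, C=100, C=100, L=50, I=1
1000 + 100 + 100 + 100 + 50 + 1 = 1351

1351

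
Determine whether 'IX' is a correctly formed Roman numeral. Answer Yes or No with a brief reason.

'IX': Check the rules: uses only the symbols I, V, X, L, C, D, M; no symbol is repeated more than three times in a row; V, L and D each appear at most once; the only place a smaller symbol precedes a larger one is the allowed subtractive pair IX, the symbol right after such a pair (if any) is smaller than the pair's first symbol, and otherwise the values never increase from left to right. Value: IX = 9. So it is a valid standard Roman numeral.

Yes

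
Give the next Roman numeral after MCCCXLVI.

MCCCXLVI = 1346, so the next integer is 1346 + 1 = 1347

MCCCXLVII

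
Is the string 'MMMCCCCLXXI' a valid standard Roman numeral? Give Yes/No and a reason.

'MMMCCCCLXXI': More than 3 consecutive C's

No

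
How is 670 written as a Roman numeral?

Convert 670 to Roman numerals:
  670 contains 1×500 (D)
  170 contains 1×100 (C)
  70 contains 1×50 (L)
  20 contains 2×10 (XX)

DCLXX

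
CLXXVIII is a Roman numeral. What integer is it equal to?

CLXXVIII: C=100, L=50, X=10, X=10, V=5, I=1, I=1, I=1
100 + 50 + 10 + 10 + 5 + 1 + 1 + 1 = 178

178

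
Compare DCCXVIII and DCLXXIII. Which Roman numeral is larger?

DCCXVIII = 718
DCLXXIII = 673
718 is larger

DCCXVIII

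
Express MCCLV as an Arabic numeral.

MCCLV: M=1000, C=100, C=100, L=50, V=5
1000 + 100 + 100 + 50 + 5 = 1255

1255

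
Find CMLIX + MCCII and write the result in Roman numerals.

CMLIX = 959
MCCII = 1202
959 + 1202 = 2161

MMCLXI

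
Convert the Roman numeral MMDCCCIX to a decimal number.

MMDCCCIX: M=1000, M=1000, D=500, C=100, C=100, C=100, IX=9
1000 + 1000 + 500 + 100 + 100 + 100 + 9 = 2809

2809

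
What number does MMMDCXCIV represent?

MMMDCXCIV: M=1000, M=1000, M=1000, D=500, C=100, XC=90, IV=4
1000 + 1000 + 1000 + 500 + 100 + 90 + 4 = 3694

3694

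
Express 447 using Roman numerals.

Convert 447 to Roman numerals:
  447 contains 1×400 (CD)
  47 contains 1×40 (XL)
  7 contains 1×5 (V)
  2 contains 2×1 (II)

CDXLVII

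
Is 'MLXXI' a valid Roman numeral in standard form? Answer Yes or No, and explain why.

'MLXXI': Check the rules: uses only the symbols I, V, X, L, C, D, M; no symbol is repeated more than three times in a row; V, L and D each appear at most once; no smaller symbol precedes a larger one (values never increase from left to right). Value: M (1000) + L (50) + X (10) + X (10) + I (1) = 1071. So it is a valid standard Roman numeral.

Yes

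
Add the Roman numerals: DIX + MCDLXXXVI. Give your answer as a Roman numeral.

DIX = 509
MCDLXXXVI = 1486
509 + 1486 = 1995

MCMXCV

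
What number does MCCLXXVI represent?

MCCLXXVI: M=1000, C=100, C=100, L=50, X=10, X=10, V=5, I=1
1000 + 100 + 100 + 50 + 10 + 10 + 5 + 1 = 1276

1276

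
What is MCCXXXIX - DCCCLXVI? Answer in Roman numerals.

MCCXXXIX = 1239
DCCCLXVI = 866
1239 - 866 = 373

CCCLXXIII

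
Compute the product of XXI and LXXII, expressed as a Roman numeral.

XXI = 21
LXXII = 72
21 × 72 = 1512

MDXII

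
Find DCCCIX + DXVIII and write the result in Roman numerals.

DCCCIX = 809
DXVIII = 518
809 + 518 = 1327

MCCCXXVII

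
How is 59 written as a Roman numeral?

Convert 59 to Roman numerals:
  59 contains 1×50 (L)
  9 contains 1×9 (IX)

LIX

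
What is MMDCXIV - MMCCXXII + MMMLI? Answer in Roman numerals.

MMDCXIV = 2614, MMCCXXII = 2222, MMMLI = 3051
2614 - 2222 = 392
392 + 3051 = 3443

MMMCDXLIII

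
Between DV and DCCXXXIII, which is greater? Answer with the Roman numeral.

DV = 505
DCCXXXIII = 733
733 is larger

DCCXXXIII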